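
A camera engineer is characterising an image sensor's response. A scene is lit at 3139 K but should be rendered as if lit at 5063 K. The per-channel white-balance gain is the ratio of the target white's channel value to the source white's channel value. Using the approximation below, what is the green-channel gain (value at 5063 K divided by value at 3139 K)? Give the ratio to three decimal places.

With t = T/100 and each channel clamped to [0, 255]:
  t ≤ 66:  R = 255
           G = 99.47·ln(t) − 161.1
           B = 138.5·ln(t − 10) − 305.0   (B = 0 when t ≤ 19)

At 3139 K (t = 31.39):
  G = 99.47·ln 31.39 − 161.1 = 99.47·3.4465 − 161.1 = 181.722.
At 5063 K (t = 50.63):
  G = 99.47·ln 50.63 − 161.1 = 99.47·3.9245 − 161.1 = 229.274.
Gain = 229.274 / 181.722 = 1.2617 → 1.262.

1.262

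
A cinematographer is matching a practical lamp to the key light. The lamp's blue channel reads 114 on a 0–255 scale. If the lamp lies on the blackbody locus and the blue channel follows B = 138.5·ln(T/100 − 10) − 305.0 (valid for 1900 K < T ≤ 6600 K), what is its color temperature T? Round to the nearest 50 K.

3050 K

ln(t − 10) = (114 + 305.0) / 138.5 = 3.0253.
t − 10 = e^3.0253 = 20.600, so t = 30.600.
T = 100·t = 3060 K → 3050 K to the nearest 50 K.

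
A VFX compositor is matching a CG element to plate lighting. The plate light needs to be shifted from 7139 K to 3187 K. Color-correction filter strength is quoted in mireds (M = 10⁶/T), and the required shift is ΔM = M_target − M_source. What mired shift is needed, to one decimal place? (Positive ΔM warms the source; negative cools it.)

M_source = 10⁶/7139 = 140.076; M_target = 10⁶/3187 = 313.775.
ΔM = 313.775 − 140.076 = 173.699 → +173.7 mireds, a warming shift.

+173.7 mireds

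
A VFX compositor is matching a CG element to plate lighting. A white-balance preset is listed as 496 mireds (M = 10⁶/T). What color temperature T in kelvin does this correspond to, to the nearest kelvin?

T = 10⁶ / 496 = 2016.13 K → 2016 K.

2016 K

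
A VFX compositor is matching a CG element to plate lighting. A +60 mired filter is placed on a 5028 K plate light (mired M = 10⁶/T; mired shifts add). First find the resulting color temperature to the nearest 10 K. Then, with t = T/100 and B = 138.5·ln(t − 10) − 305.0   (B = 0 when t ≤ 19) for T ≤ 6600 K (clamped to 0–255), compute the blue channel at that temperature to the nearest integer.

M_in = 10⁶/5028 = 198.89; M_out = 198.89 + (+60) = 258.89.
T_out = 10⁶/258.89 = 3862.7 K → 3860 K; t = 38.6.
B = 138.5·ln(38.6 − 10) − 305.0 = 138.5·ln 28.6 − 305.0 = 138.5·3.3534 − 305.0 = 159.447.
Rounded: 159.

159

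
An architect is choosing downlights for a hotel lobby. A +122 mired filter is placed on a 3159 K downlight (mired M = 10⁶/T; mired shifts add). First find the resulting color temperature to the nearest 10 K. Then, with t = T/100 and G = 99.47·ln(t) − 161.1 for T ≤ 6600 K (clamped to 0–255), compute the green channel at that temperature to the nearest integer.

150

M_in = 10⁶/3159 = 316.56; M_out = 316.56 + (+122) = 438.56.
T_out = 10⁶/438.56 = 2280.2 K → 2280 K; t = 22.8.
G = 99.47·ln 22.8 − 161.1 = 99.47·3.1268 − 161.1 = 149.919.
Rounded: 150.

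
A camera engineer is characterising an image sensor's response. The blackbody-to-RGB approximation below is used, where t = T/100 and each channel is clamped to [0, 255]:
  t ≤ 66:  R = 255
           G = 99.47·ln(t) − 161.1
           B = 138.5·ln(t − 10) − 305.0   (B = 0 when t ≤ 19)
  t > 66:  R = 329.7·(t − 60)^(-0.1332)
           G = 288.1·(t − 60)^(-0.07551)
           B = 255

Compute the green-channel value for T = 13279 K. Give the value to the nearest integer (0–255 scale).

t = 13279/100 = 132.79; the t > 66 branch applies.
G = 288.1·(132.79 − 60)^(-0.07551) = 288.1·72.79^(-0.07551) = 288.1·0.72343 = 208.419.
Rounded: 208.

208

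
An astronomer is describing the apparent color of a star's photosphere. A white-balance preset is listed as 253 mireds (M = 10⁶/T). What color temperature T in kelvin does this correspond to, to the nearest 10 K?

T = 10⁶ / 253 = 3952.57 K → 3950 K.

3950 K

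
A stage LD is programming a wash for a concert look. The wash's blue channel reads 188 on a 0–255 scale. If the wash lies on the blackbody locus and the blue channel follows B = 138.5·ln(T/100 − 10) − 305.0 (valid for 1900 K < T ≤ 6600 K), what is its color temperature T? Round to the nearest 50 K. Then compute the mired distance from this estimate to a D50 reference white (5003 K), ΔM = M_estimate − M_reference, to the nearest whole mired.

+22 mireds

ln(t − 10) = (188 + 305.0) / 138.5 = 3.5596.
t − 10 = e^3.5596 = 35.148, so t = 45.148.
T = 100·t = 4515 K → 4500 K to the nearest 50 K.
M_estimate = 10⁶/4500 = 222.22; M_reference = 10⁶/5003 = 199.88.
ΔM = 222.22 − 199.88 = 22.34 → +22 mireds.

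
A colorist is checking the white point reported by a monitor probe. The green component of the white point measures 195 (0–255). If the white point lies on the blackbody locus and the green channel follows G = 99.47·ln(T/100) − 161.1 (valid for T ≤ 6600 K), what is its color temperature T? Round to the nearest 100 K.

ln t = (195 + 161.1) / 99.47 = 3.5800.
t = e^3.5800 = 35.873.
T = 100·t = 3587 K → 3600 K to the nearest 100 K.

3600 K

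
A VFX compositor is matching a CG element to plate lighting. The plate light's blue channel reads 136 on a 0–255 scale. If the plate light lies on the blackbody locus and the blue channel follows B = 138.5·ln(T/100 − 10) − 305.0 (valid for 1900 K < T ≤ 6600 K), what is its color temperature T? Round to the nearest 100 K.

3400 K

ln(t − 10) = (136 + 305.0) / 138.5 = 3.1841.
t − 10 = e^3.1841 = 24.146, so t = 34.146.
T = 100·t = 3415 K → 3400 K to the nearest 100 K.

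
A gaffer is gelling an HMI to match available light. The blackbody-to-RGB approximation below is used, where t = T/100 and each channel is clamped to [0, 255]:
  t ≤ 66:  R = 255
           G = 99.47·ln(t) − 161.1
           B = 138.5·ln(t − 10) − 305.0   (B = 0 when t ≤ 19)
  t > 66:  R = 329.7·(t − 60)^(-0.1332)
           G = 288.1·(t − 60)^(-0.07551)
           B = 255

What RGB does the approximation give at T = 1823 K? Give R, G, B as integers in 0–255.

R=255, G=128, B=0

t = 1823/100 = 18.23; the t ≤ 66 branch applies.
R = 255 by definition for t ≤ 66.
G = 99.47·ln 18.23 − 161.1 = 99.47·2.9031 − 161.1 = 127.668.
t = 18.23 ≤ 19, so B = 0.
Rounded: (255, 128, 0).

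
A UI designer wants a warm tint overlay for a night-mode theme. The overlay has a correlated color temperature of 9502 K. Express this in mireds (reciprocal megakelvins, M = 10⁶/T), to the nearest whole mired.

M = 10⁶ / 9502 = 105.241 → 105 mireds.

105 mireds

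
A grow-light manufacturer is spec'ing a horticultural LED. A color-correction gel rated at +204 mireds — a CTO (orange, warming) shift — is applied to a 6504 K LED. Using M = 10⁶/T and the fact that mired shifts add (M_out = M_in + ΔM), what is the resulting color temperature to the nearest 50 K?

M_in = 10⁶/6504 = 153.75 mireds.
M_out = 153.75 + (+204) = 357.75 mireds.
T_out = 10⁶/357.75 = 2795.2 K → 2800 K.

2800 K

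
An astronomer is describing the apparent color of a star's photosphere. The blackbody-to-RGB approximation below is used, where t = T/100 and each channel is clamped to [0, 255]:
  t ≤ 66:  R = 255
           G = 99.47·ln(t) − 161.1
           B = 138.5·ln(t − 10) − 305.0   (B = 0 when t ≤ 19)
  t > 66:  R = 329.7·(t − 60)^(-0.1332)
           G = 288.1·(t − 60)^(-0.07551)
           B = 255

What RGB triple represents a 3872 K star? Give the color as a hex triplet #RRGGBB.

#FFCBA0

t = 3872/100 = 38.72; the t ≤ 66 branch applies.
R = 255 by definition for t ≤ 66.
G = 99.47·ln 38.72 − 161.1 = 99.47·3.6564 − 161.1 = 202.598.
B = 138.5·ln(38.72 − 10) − 305.0 = 138.5·ln 28.72 − 305.0 = 138.5·3.3576 − 305.0 = 160.027.
Rounded: (255, 203, 160).
In hex: #FFCBA0.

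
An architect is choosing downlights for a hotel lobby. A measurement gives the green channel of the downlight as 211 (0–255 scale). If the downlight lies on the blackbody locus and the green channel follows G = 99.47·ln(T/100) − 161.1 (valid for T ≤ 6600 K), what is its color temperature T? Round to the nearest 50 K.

ln t = (211 + 161.1) / 99.47 = 3.7408.
t = e^3.7408 = 42.133.
T = 100·t = 4213 K → 4200 K to the nearest 50 K.

4200 K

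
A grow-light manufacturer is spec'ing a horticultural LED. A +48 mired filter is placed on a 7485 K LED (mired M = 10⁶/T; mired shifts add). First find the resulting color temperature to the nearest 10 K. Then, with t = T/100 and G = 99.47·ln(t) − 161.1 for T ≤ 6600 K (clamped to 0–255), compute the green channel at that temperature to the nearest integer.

M_in = 10⁶/7485 = 133.60; M_out = 133.60 + (+48) = 181.60.
T_out = 10⁶/181.60 = 5506.6 K → 5510 K; t = 55.1.
G = 99.47·ln 55.1 − 161.1 = 99.47·4.0091 − 161.1 = 237.690.
Rounded: 238.

238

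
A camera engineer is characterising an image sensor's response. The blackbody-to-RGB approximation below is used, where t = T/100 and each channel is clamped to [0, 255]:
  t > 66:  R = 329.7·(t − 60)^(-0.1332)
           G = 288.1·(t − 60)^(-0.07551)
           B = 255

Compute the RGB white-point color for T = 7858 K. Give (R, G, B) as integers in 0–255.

(223, 231, 255)

t = 7858/100 = 78.58; the t > 66 branch applies.
R = 329.7·(78.58 − 60)^(-0.1332) = 329.7·18.58^(-0.1332) = 329.7·0.67758 = 223.399.
G = 288.1·(78.58 − 60)^(-0.07551) = 288.1·18.58^(-0.07551) = 288.1·0.80200 = 231.056.
B = 255 by definition for t > 66.
Rounded: (223, 231, 255).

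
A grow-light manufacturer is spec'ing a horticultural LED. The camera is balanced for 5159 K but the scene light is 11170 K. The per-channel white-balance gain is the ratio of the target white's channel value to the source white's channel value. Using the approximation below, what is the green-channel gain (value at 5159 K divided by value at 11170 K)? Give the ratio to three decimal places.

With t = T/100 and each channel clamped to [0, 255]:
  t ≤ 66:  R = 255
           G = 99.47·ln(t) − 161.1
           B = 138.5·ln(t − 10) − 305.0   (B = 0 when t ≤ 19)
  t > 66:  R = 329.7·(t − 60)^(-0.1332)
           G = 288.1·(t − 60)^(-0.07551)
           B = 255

1.081

At 11170 K (t = 111.7):
  G = 288.1·(111.7 − 60)^(-0.07551) = 288.1·51.7^(-0.07551) = 288.1·0.74236 = 213.874.
At 5159 K (t = 51.59):
  G = 99.47·ln 51.59 − 161.1 = 99.47·3.9433 − 161.1 = 231.143.
Gain = 231.143 / 213.874 = 1.0807 → 1.081.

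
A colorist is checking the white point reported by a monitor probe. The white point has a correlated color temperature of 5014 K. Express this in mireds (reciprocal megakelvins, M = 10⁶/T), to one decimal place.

M = 10⁶ / 5014 = 199.442 → 199.4 mireds.

199.4 mireds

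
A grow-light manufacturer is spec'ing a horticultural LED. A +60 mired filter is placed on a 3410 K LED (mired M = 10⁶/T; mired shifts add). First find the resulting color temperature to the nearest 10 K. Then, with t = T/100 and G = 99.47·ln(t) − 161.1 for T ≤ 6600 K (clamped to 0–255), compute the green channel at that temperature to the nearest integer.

M_in = 10⁶/3410 = 293.26; M_out = 293.26 + (+60) = 353.26.
T_out = 10⁶/353.26 = 2830.8 K → 2830 K; t = 28.3.
G = 99.47·ln 28.3 − 161.1 = 99.47·3.3429 − 161.1 = 171.414.
Rounded: 171.

171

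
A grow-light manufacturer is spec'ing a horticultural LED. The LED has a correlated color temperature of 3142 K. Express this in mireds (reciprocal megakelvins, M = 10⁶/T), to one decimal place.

M = 10⁶ / 3142 = 318.269 → 318.3 mireds.

318.3 mireds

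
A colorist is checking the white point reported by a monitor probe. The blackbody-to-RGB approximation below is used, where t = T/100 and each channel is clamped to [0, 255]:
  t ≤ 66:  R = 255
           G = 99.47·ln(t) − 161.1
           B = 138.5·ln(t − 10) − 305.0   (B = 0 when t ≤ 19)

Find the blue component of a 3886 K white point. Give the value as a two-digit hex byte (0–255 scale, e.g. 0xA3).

0xA1

t = 3886/100 = 38.86; the t ≤ 66 branch applies.
B = 138.5·ln(38.86 − 10) − 305.0 = 138.5·ln 28.86 − 305.0 = 138.5·3.3625 − 305.0 = 160.700.
Rounded: 161; in hex, 0xA1.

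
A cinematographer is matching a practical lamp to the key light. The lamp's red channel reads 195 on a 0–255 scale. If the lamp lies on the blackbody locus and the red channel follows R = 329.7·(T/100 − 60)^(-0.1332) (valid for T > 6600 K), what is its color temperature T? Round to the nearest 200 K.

11200 K

(t − 60)^(-0.1332) = 195/329.7 = 0.59145.
t − 60 = 0.59145^(1/-0.1332) = 0.59145^(-7.508) = 51.564, so t = 111.564.
T = 100·t = 11156 K → 11200 K to the nearest 200 K.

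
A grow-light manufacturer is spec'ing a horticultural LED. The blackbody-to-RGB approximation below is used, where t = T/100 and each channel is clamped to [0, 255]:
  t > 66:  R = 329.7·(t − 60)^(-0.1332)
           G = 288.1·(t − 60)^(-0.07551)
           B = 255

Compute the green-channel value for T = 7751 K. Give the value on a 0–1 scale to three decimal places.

0.910

t = 7751/100 = 77.51; the t > 66 branch applies.
G = 288.1·(77.51 − 60)^(-0.07551) = 288.1·17.51^(-0.07551) = 288.1·0.80560 = 232.093.
On a 0–1 scale: 232.093/255 = 0.9102 → 0.910.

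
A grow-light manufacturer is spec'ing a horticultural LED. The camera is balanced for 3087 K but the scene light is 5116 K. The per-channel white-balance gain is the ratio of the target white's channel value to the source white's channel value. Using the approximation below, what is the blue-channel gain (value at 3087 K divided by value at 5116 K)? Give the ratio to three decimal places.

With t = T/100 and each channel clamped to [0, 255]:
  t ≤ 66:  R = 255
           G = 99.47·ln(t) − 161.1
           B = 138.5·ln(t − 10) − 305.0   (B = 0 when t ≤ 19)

0.552

At 5116 K (t = 51.16):
  B = 138.5·ln(51.16 − 10) − 305.0 = 138.5·ln 41.16 − 305.0 = 138.5·3.7175 − 305.0 = 209.869.
At 3087 K (t = 30.87):
  B = 138.5·ln(30.87 − 10) − 305.0 = 138.5·ln 20.87 − 305.0 = 138.5·3.0383 − 305.0 = 115.806.
Gain = 115.806 / 209.869 = 0.5518 → 0.552.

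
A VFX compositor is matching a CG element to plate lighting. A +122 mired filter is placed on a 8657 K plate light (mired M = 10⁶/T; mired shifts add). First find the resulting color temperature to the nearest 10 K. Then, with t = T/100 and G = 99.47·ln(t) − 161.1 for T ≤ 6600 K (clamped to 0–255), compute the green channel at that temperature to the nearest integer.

211

M_in = 10⁶/8657 = 115.51; M_out = 115.51 + (+122) = 237.51.
T_out = 10⁶/237.51 = 4210.3 K → 4210 K; t = 42.1.
G = 99.47·ln 42.1 − 161.1 = 99.47·3.7400 − 161.1 = 210.923.
Rounded: 211.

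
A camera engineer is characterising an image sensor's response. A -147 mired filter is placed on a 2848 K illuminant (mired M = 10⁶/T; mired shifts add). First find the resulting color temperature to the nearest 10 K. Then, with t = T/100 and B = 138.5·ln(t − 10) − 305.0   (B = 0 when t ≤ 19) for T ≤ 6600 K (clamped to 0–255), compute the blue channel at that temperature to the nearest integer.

M_in = 10⁶/2848 = 351.12; M_out = 351.12 + (-147) = 204.12.
T_out = 10⁶/204.12 = 4899.0 K → 4900 K; t = 49.
B = 138.5·ln(49 − 10) − 305.0 = 138.5·ln 39 − 305.0 = 138.5·3.6636 − 305.0 = 202.403.
Rounded: 202.

202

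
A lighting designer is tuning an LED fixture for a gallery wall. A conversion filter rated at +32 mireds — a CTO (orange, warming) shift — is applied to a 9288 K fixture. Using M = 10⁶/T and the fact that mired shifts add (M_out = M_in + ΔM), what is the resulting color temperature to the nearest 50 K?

M_in = 10⁶/9288 = 107.67 mireds.
M_out = 107.67 + (+32) = 139.67 mireds.
T_out = 10⁶/139.67 = 7159.9 K → 7150 K.

7150 K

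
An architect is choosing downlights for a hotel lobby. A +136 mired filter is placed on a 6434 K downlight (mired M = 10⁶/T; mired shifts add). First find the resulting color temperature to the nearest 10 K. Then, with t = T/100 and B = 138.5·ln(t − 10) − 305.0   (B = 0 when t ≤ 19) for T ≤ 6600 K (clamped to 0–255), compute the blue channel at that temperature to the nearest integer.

137

M_in = 10⁶/6434 = 155.42; M_out = 155.42 + (+136) = 291.42.
T_out = 10⁶/291.42 = 3431.4 K → 3430 K; t = 34.3.
B = 138.5·ln(34.3 − 10) − 305.0 = 138.5·ln 24.3 − 305.0 = 138.5·3.1905 − 305.0 = 136.881.
Rounded: 137.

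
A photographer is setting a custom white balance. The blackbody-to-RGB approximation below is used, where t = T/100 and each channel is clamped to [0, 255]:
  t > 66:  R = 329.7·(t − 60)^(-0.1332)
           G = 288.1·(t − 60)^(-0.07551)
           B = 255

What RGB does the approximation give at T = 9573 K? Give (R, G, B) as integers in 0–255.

(205, 220, 255)

t = 9573/100 = 95.73; the t > 66 branch applies.
R = 329.7·(95.73 − 60)^(-0.1332) = 329.7·35.73^(-0.1332) = 329.7·0.62106 = 204.765.
G = 288.1·(95.73 − 60)^(-0.07551) = 288.1·35.73^(-0.07551) = 288.1·0.76336 = 219.925.
B = 255 by definition for t > 66.
Rounded: (205, 220, 255).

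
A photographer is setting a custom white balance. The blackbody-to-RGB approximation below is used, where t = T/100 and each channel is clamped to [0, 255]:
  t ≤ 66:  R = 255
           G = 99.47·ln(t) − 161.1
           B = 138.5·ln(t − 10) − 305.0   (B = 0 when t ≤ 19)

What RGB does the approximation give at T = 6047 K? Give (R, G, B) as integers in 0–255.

t = 6047/100 = 60.47; the t ≤ 66 branch applies.
R = 255 by definition for t ≤ 66.
G = 99.47·ln 60.47 − 161.1 = 99.47·4.1021 − 161.1 = 246.941.
B = 138.5·ln(60.47 − 10) − 305.0 = 138.5·ln 50.47 − 305.0 = 138.5·3.9214 − 305.0 = 238.111.
Rounded: (255, 247, 238).

(255, 247, 238)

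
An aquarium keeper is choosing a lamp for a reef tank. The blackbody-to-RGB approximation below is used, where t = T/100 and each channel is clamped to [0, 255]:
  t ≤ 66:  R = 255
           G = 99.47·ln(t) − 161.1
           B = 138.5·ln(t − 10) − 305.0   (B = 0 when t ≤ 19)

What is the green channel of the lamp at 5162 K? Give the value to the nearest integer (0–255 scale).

t = 5162/100 = 51.62; the t ≤ 66 branch applies.
G = 99.47·ln 51.62 − 161.1 = 99.47·3.9439 − 161.1 = 231.201.
Rounded: 231.

231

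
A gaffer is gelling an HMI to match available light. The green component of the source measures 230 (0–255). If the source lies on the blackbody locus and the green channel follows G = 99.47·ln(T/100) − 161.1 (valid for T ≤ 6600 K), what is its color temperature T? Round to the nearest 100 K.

5100 K

ln t = (230 + 161.1) / 99.47 = 3.9318.
t = e^3.9318 = 51.001.
T = 100·t = 5100 K → 5100 K to the nearest 100 K.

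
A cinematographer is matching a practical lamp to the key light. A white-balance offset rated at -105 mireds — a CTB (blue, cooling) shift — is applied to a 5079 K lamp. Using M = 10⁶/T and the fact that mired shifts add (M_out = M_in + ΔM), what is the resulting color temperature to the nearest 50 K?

M_in = 10⁶/5079 = 196.89 mireds.
M_out = 196.89 + (-105) = 91.89 mireds.
T_out = 10⁶/91.89 = 10882.7 K → 10900 K.

10900 K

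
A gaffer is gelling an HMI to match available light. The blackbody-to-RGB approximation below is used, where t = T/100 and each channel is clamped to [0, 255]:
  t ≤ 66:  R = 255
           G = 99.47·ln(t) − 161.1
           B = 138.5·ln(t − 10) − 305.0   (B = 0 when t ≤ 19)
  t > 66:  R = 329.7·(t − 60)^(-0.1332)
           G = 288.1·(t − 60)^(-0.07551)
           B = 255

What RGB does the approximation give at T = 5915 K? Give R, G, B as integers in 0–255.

R=255, G=245, B=234

t = 5915/100 = 59.15; the t ≤ 66 branch applies.
R = 255 by definition for t ≤ 66.
G = 99.47·ln 59.15 − 161.1 = 99.47·4.0801 − 161.1 = 244.745.
B = 138.5·ln(59.15 − 10) − 305.0 = 138.5·ln 49.15 − 305.0 = 138.5·3.8949 − 305.0 = 234.440.
Rounded: (255, 245, 234).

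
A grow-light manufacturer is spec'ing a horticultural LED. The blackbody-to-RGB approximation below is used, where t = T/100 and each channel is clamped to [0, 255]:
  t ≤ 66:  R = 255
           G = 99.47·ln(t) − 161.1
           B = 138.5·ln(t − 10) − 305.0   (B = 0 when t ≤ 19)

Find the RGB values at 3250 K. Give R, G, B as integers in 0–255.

R=255, G=185, B=126

t = 3250/100 = 32.5; the t ≤ 66 branch applies.
R = 255 by definition for t ≤ 66.
G = 99.47·ln 32.5 − 161.1 = 99.47·3.4812 − 161.1 = 185.179.
B = 138.5·ln(32.5 − 10) − 305.0 = 138.5·ln 22.5 − 305.0 = 138.5·3.1135 − 305.0 = 126.222.
Rounded: (255, 185, 126).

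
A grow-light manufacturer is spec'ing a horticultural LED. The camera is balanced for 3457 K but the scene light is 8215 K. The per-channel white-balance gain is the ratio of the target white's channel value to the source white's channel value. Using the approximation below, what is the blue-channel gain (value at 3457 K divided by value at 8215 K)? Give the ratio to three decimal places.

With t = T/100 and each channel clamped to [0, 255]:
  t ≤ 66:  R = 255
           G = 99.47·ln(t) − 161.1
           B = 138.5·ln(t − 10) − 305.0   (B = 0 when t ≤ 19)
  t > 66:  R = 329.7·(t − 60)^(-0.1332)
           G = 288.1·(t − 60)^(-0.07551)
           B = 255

0.543

At 8215 K (t = 82.15):
  B = 255 by definition for t > 66.
At 3457 K (t = 34.57):
  B = 138.5·ln(34.57 − 10) − 305.0 = 138.5·ln 24.57 − 305.0 = 138.5·3.2015 − 305.0 = 138.411.
Gain = 138.411 / 255.000 = 0.5428 → 0.543.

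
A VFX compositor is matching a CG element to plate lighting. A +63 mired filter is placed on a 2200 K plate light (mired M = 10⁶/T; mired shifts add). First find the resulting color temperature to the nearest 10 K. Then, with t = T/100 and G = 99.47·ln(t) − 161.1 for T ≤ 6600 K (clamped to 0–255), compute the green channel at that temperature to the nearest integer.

133

M_in = 10⁶/2200 = 454.55; M_out = 454.55 + (+63) = 517.55.
T_out = 10⁶/517.55 = 1932.2 K → 1930 K; t = 19.3.
G = 99.47·ln 19.3 − 161.1 = 99.47·2.9601 − 161.1 = 133.342.
Rounded: 133.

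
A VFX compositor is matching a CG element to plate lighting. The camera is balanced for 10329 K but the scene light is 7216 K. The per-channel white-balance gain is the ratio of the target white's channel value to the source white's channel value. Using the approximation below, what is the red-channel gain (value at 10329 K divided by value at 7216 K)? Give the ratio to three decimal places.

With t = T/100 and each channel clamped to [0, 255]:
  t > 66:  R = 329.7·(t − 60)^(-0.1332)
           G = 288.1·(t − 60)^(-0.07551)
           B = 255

0.844

At 7216 K (t = 72.16):
  R = 329.7·(72.16 − 60)^(-0.1332) = 329.7·12.16^(-0.1332) = 329.7·0.71695 = 236.377.
At 10329 K (t = 103.29):
  R = 329.7·(103.29 − 60)^(-0.1332) = 329.7·43.29^(-0.1332) = 329.7·0.60539 = 199.596.
Gain = 199.596 / 236.377 = 0.8444 → 0.844.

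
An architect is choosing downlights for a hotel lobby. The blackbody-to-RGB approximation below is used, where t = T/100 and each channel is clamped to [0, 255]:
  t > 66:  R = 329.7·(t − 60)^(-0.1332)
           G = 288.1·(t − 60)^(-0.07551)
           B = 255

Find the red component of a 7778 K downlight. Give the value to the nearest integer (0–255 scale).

225

t = 7778/100 = 77.78; the t > 66 branch applies.
R = 329.7·(77.78 − 60)^(-0.1332) = 329.7·17.78^(-0.1332) = 329.7·0.68157 = 224.713.
Rounded: 225.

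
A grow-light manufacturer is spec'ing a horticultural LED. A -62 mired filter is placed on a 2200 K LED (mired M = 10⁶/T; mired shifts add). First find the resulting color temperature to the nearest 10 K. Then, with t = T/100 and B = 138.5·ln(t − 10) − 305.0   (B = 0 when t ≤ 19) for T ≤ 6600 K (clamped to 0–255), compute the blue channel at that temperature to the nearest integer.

75

M_in = 10⁶/2200 = 454.55; M_out = 454.55 + (-62) = 392.55.
T_out = 10⁶/392.55 = 2547.5 K → 2550 K; t = 25.5.
B = 138.5·ln(25.5 − 10) − 305.0 = 138.5·ln 15.5 − 305.0 = 138.5·2.7408 − 305.0 = 74.606.
Rounded: 75.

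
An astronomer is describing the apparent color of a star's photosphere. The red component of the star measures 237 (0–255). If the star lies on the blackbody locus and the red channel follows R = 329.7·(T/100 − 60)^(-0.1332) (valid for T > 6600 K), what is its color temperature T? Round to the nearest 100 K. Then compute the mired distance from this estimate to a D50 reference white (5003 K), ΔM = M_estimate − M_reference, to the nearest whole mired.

-61 mireds

(t − 60)^(-0.1332) = 237/329.7 = 0.71884.
t − 60 = 0.71884^(1/-0.1332) = 0.71884^(-7.508) = 11.922, so t = 71.922.
T = 100·t = 7192 K → 7200 K to the nearest 100 K.
M_estimate = 10⁶/7200 = 138.89; M_reference = 10⁶/5003 = 199.88.
ΔM = 138.89 − 199.88 = -60.99 → -61 mireds.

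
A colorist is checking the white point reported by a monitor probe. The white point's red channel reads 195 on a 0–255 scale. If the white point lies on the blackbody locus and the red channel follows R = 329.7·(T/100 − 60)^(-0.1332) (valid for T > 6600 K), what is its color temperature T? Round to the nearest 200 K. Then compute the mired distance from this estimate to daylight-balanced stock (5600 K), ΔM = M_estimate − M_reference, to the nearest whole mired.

-89 mireds

(t − 60)^(-0.1332) = 195/329.7 = 0.59145.
t − 60 = 0.59145^(1/-0.1332) = 0.59145^(-7.508) = 51.564, so t = 111.564.
T = 100·t = 11156 K → 11200 K to the nearest 200 K.
M_estimate = 10⁶/11200 = 89.29; M_reference = 10⁶/5600 = 178.57.
ΔM = 89.29 − 178.57 = -89.29 → -89 mireds.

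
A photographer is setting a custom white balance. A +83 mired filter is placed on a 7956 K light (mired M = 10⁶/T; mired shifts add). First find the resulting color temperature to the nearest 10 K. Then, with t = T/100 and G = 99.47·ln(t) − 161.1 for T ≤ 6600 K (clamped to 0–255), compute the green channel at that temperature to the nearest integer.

M_in = 10⁶/7956 = 125.69; M_out = 125.69 + (+83) = 208.69.
T_out = 10⁶/208.69 = 4791.8 K → 4790 K; t = 47.9.
G = 99.47·ln 47.9 − 161.1 = 99.47·3.8691 − 161.1 = 223.761.
Rounded: 224.

224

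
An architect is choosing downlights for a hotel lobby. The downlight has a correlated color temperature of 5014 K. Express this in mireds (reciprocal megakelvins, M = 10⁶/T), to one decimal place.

M = 10⁶ / 5014 = 199.442 → 199.4 mireds.

199.4 mireds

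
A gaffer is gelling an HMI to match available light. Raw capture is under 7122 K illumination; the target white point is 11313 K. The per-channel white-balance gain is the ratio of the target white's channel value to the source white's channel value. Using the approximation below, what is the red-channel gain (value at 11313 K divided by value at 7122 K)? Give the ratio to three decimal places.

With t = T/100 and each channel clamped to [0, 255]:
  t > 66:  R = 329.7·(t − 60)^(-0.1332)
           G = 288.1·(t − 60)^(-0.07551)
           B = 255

0.813

At 7122 K (t = 71.22):
  R = 329.7·(71.22 − 60)^(-0.1332) = 329.7·11.22^(-0.1332) = 329.7·0.72467 = 238.924.
At 11313 K (t = 113.13):
  R = 329.7·(113.13 − 60)^(-0.1332) = 329.7·53.13^(-0.1332) = 329.7·0.58909 = 194.224.
Gain = 194.224 / 238.924 = 0.8129 → 0.813.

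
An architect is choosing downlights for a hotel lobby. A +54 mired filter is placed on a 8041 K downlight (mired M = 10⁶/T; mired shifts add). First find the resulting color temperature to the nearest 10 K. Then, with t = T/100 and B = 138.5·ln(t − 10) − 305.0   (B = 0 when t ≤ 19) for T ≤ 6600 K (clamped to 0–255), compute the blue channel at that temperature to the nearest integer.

M_in = 10⁶/8041 = 124.36; M_out = 124.36 + (+54) = 178.36.
T_out = 10⁶/178.36 = 5606.6 K → 5610 K; t = 56.1.
B = 138.5·ln(56.1 − 10) − 305.0 = 138.5·ln 46.1 − 305.0 = 138.5·3.8308 − 305.0 = 225.568.
Rounded: 226.

226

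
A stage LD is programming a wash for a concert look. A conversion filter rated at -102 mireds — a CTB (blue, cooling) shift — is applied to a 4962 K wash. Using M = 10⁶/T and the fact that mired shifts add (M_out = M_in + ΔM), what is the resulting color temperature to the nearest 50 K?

M_in = 10⁶/4962 = 201.53 mireds.
M_out = 201.53 + (-102) = 99.53 mireds.
T_out = 10⁶/99.53 = 10047.1 K → 10050 K.

10050 K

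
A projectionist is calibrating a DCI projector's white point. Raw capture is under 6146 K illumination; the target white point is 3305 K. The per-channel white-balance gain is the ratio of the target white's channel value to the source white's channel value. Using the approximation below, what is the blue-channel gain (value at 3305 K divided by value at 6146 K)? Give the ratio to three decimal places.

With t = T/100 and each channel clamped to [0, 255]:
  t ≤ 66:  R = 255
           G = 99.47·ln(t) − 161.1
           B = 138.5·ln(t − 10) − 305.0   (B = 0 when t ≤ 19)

At 6146 K (t = 61.46):
  B = 138.5·ln(61.46 − 10) − 305.0 = 138.5·ln 51.46 − 305.0 = 138.5·3.9408 − 305.0 = 240.801.
At 3305 K (t = 33.05):
  B = 138.5·ln(33.05 − 10) − 305.0 = 138.5·ln 23.05 − 305.0 = 138.5·3.1377 − 305.0 = 129.567.
Gain = 129.567 / 240.801 = 0.5381 → 0.538.

0.538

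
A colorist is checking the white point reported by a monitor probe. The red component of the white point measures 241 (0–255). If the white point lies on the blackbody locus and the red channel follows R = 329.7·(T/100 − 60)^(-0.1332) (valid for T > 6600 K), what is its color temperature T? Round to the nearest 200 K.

7000 K

(t − 60)^(-0.1332) = 241/329.7 = 0.73097.
t − 60 = 0.73097^(1/-0.1332) = 0.73097^(-7.508) = 10.514, so t = 70.514.
T = 100·t = 7051 K → 7000 K to the nearest 200 K.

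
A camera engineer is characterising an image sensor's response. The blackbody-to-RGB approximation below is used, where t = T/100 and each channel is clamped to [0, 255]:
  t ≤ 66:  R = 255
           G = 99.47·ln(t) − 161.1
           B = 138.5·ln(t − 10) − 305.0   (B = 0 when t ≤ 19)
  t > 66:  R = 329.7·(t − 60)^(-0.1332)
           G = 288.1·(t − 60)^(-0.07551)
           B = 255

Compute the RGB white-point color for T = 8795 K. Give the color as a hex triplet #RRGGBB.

t = 8795/100 = 87.95; the t > 66 branch applies.
R = 329.7·(87.95 − 60)^(-0.1332) = 329.7·27.95^(-0.1332) = 329.7·0.64171 = 211.573.
G = 288.1·(87.95 − 60)^(-0.07551) = 288.1·27.95^(-0.07551) = 288.1·0.77765 = 224.041.
B = 255 by definition for t > 66.
Rounded: (212, 224, 255).
In hex: #D4E0FF.

#D4E0FF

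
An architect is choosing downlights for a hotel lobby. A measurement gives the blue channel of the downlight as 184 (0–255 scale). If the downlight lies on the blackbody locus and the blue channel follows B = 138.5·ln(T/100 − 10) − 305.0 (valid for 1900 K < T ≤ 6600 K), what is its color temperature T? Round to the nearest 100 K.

ln(t − 10) = (184 + 305.0) / 138.5 = 3.5307.
t − 10 = e^3.5307 = 34.147, so t = 44.147.
T = 100·t = 4415 K → 4400 K to the nearest 100 K.

4400 K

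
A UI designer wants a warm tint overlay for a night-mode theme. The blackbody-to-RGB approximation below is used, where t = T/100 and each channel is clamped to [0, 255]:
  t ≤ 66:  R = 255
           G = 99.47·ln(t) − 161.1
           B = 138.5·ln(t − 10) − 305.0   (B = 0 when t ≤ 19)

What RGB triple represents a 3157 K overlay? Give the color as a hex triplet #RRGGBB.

#FFB678

t = 3157/100 = 31.57; the t ≤ 66 branch applies.
R = 255 by definition for t ≤ 66.
G = 99.47·ln 31.57 − 161.1 = 99.47·3.4522 − 161.1 = 182.291.
B = 138.5·ln(31.57 − 10) − 305.0 = 138.5·ln 21.57 − 305.0 = 138.5·3.0713 − 305.0 = 120.376.
Rounded: (255, 182, 120).
In hex: #FFB678.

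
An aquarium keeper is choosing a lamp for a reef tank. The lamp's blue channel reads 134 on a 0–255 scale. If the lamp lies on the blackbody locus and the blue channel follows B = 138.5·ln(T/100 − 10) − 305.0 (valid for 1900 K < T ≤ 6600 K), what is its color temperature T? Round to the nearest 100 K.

ln(t − 10) = (134 + 305.0) / 138.5 = 3.1697.
t − 10 = e^3.1697 = 23.800, so t = 33.800.
T = 100·t = 3380 K → 3400 K to the nearest 100 K.

3400 K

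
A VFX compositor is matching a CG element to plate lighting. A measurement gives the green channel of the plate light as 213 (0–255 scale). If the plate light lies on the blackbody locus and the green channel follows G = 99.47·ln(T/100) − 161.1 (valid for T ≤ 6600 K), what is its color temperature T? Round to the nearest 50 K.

ln t = (213 + 161.1) / 99.47 = 3.7609.
t = e^3.7609 = 42.989.
T = 100·t = 4299 K → 4300 K to the nearest 50 K.

4300 K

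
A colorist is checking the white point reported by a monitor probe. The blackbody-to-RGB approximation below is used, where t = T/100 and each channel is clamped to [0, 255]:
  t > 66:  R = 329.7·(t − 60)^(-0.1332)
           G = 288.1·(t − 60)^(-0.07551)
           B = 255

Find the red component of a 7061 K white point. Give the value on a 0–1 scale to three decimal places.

0.944

t = 7061/100 = 70.61; the t > 66 branch applies.
R = 329.7·(70.61 − 60)^(-0.1332) = 329.7·10.61^(-0.1332) = 329.7·0.73009 = 240.710.
On a 0–1 scale: 240.710/255 = 0.9440 → 0.944.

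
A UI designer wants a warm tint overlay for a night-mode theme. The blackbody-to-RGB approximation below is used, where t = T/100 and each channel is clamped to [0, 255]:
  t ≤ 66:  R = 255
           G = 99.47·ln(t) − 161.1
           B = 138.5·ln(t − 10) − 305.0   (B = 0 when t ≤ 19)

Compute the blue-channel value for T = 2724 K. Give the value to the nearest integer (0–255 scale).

t = 2724/100 = 27.24; the t ≤ 66 branch applies.
B = 138.5·ln(27.24 − 10) − 305.0 = 138.5·ln 17.24 − 305.0 = 138.5·2.8472 − 305.0 = 89.342.
Rounded: 89.

89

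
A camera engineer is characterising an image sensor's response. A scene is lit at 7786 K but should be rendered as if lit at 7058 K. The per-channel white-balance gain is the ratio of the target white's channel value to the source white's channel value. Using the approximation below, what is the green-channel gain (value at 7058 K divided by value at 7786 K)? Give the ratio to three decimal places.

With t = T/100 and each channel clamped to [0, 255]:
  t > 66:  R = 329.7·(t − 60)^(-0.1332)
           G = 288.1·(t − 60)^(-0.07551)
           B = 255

1.040

At 7786 K (t = 77.86):
  G = 288.1·(77.86 − 60)^(-0.07551) = 288.1·17.86^(-0.07551) = 288.1·0.80440 = 231.747.
At 7058 K (t = 70.58):
  G = 288.1·(70.58 − 60)^(-0.07551) = 288.1·10.58^(-0.07551) = 288.1·0.83684 = 241.093.
Gain = 241.093 / 231.747 = 1.0403 → 1.040.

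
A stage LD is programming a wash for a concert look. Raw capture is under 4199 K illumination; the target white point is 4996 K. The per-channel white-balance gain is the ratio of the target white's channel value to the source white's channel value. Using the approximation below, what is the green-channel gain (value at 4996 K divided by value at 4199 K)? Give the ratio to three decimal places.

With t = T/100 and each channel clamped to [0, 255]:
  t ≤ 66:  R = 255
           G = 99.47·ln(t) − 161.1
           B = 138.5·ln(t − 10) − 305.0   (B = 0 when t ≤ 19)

1.082

At 4199 K (t = 41.99):
  G = 99.47·ln 41.99 − 161.1 = 99.47·3.7374 − 161.1 = 210.662.
At 4996 K (t = 49.96):
  G = 99.47·ln 49.96 − 161.1 = 99.47·3.9112 − 161.1 = 227.949.
Gain = 227.949 / 210.662 = 1.0821 → 1.082.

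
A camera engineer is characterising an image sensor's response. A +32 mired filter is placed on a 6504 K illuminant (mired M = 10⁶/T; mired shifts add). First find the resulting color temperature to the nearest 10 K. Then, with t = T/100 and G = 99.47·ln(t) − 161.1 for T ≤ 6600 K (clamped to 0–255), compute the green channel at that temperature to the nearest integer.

235

M_in = 10⁶/6504 = 153.75; M_out = 153.75 + (+32) = 185.75.
T_out = 10⁶/185.75 = 5383.5 K → 5380 K; t = 53.8.
G = 99.47·ln 53.8 − 161.1 = 99.47·3.9853 − 161.1 = 235.315.
Rounded: 235.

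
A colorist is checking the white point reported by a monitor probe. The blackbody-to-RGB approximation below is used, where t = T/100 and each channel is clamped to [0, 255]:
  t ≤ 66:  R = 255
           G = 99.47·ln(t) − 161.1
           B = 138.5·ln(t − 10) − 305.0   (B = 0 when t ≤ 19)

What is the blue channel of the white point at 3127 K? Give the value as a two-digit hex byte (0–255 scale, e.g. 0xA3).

0x76

t = 3127/100 = 31.27; the t ≤ 66 branch applies.
B = 138.5·ln(31.27 − 10) − 305.0 = 138.5·ln 21.27 − 305.0 = 138.5·3.0573 − 305.0 = 118.436.
Rounded: 118; in hex, 0x76.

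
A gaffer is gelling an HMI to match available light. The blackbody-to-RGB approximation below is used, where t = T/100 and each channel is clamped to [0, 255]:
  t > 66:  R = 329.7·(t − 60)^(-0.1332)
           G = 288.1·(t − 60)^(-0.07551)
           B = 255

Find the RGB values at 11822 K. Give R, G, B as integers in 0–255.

t = 11822/100 = 118.22; the t > 66 branch applies.
R = 329.7·(118.22 − 60)^(-0.1332) = 329.7·58.22^(-0.1332) = 329.7·0.58196 = 191.872.
G = 288.1·(118.22 − 60)^(-0.07551) = 288.1·58.22^(-0.07551) = 288.1·0.73573 = 211.964.
B = 255 by definition for t > 66.
Rounded: (192, 212, 255).

R=192, G=212, B=255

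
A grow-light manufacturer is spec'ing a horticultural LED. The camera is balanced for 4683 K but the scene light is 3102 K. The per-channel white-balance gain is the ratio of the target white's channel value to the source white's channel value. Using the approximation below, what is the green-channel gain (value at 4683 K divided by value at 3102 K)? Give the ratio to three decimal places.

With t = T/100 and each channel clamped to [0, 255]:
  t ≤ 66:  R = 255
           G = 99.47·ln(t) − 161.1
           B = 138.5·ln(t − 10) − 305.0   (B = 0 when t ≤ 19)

1.227

At 3102 K (t = 31.02):
  G = 99.47·ln 31.02 − 161.1 = 99.47·3.4346 − 161.1 = 180.543.
At 4683 K (t = 46.83):
  G = 99.47·ln 46.83 − 161.1 = 99.47·3.8465 − 161.1 = 221.514.
Gain = 221.514 / 180.543 = 1.2269 → 1.227.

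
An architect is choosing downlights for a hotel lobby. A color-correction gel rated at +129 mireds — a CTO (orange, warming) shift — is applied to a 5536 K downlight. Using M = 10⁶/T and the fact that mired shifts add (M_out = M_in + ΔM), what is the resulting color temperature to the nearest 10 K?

3230 K

M_in = 10⁶/5536 = 180.64 mireds.
M_out = 180.64 + (+129) = 309.64 mireds.
T_out = 10⁶/309.64 = 3229.6 K → 3230 K.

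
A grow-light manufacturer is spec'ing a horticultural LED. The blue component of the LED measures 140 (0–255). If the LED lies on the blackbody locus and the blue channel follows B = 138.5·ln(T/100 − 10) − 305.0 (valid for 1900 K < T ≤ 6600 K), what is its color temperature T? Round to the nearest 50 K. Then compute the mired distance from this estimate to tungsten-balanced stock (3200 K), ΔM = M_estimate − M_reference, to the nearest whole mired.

-27 mireds

ln(t − 10) = (140 + 305.0) / 138.5 = 3.2130.
t − 10 = e^3.2130 = 24.853, so t = 34.853.
T = 100·t = 3485 K → 3500 K to the nearest 50 K.
M_estimate = 10⁶/3500 = 285.71; M_reference = 10⁶/3200 = 312.50.
ΔM = 285.71 − 312.50 = -26.79 → -27 mireds.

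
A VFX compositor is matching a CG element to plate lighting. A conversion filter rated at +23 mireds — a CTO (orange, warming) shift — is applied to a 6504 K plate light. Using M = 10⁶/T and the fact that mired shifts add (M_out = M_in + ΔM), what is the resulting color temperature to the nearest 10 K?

5660 K

M_in = 10⁶/6504 = 153.75 mireds.
M_out = 153.75 + (+23) = 176.75 mireds.
T_out = 10⁶/176.75 = 5657.7 K → 5660 K.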